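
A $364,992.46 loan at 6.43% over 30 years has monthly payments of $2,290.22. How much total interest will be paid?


Total paid over the life of the loan = PMT × n.
Total paid = $2,290.22 × 360 = $824,479.20
Total interest = total paid − principal = $824,479.20 − $364,992.46 = $459,486.74

Total interest = (PMT × n) - PV = $459,486.74


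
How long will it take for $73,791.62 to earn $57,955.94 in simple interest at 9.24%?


Rearrange the simple interest formula for t:
I = P × r × t  ⇒  t = I / (P × r)
t = $57,955.94 / ($73,791.62 × 0.0924)
t = 8.5

t = I/(P×r) = 8.5 years


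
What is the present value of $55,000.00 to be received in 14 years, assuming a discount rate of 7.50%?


Present value formula: PV = FV / (1 + r)^t
PV = $55,000.00 / (1 + 0.075)^14
PV = $55,000.00 / 2.752444
PV = $19,982.24

PV = FV / (1 + r)^t = $19,982.24


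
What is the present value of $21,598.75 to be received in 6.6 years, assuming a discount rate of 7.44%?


Present value formula: PV = FV / (1 + r)^t
PV = $21,598.75 / (1 + 0.0744)^6.6
PV = $21,598.75 / 1.6058153
PV = $13,450.33

PV = FV / (1 + r)^t = $13,450.33


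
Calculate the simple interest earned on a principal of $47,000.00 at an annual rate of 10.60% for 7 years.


Simple interest formula: I = P × r × t
I = $47,000.00 × 0.106 × 7
I = $34,874.00

I = P × r × t = $34,874.00


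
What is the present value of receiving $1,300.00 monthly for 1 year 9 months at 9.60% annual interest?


Present value of an ordinary annuity: PV = PMT × (1 − (1 + r)^(−n)) / r
Monthly rate r = 0.096/12 = 0.008, n = 21
PV = $1,300.00 × (1 − (1 + 0.096/12)^(−21)) / (0.096/12)
PV = $1,300.00 × 19.260114
PV = $25,038.15

PV = PMT × (1-(1+r)^(-n))/r = $25,038.15


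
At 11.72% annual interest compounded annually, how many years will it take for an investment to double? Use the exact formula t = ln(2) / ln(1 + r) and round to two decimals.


Doubling condition: (1 + r)^t = 2
Take ln of both sides: t × ln(1 + r) = ln(2)
t = ln(2) / ln(1 + r)
t = 0.693147 / 0.110826
t = 6.25

t = ln(2) / ln(1 + r) = 6.25 years


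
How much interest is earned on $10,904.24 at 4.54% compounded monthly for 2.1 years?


Compound interest earned = final amount − principal.
A = P(1 + r/n)^(nt) = $10,904.24 × (1 + 0.0454/12)^(12 × 2.1) = $11,992.86
Interest = A − P = $11,992.86 − $10,904.24 = $1,088.62

Interest = A - P = $1,088.62


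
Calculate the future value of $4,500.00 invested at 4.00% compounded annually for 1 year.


Compound interest formula: A = P(1 + r/n)^(nt)
A = $4,500.00 × (1 + 0.04/1)^(1 × 1)
Growth factor: (1 + 0.04/1)^1 = 1.040000
A = $4,500.00 × 1.040000
A = $4,680.00

A = P(1 + r/n)^(nt) = $4,680.00


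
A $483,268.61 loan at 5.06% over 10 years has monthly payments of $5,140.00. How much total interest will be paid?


Total paid over the life of the loan = PMT × n.
Total paid = $5,140.00 × 120 = $616,800.00
Total interest = total paid − principal = $616,800.00 − $483,268.61 = $133,531.39

Total interest = (PMT × n) - PV = $133,531.39


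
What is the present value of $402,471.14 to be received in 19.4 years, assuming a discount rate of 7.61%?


Present value formula: PV = FV / (1 + r)^t
PV = $402,471.14 / (1 + 0.0761)^19.4
PV = $402,471.14 / 4.148977
PV = $97,004.91

PV = FV / (1 + r)^t = $97,004.91


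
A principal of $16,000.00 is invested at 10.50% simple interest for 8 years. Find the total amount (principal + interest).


Total amount formula: A = P(1 + rt) = P + P·r·t
Interest: I = P × r × t = $16,000.00 × 0.105 × 8 = $13,440.00
A = P + I = $16,000.00 + $13,440.00 = $29,440.00

A = P + I = P(1 + rt) = $29,440.00


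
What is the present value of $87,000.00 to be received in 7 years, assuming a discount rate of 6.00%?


Present value formula: PV = FV / (1 + r)^t
PV = $87,000.00 / (1 + 0.06)^7
PV = $87,000.00 / 1.5036303
PV = $57,859.97

PV = FV / (1 + r)^t = $57,859.97


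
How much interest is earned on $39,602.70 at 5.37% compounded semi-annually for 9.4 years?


Compound interest earned = final amount − principal.
A = P(1 + r/n)^(nt) = $39,602.70 × (1 + 0.0537/2)^(2 × 9.4) = $65,171.32
Interest = A − P = $65,171.32 − $39,602.70 = $25,568.62

Interest = A - P = $25,568.62


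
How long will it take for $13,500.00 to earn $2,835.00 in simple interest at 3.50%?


Rearrange the simple interest formula for t:
I = P × r × t  ⇒  t = I / (P × r)
t = $2,835.00 / ($13,500.00 × 0.035)
t = 6

t = I/(P×r) = 6 years


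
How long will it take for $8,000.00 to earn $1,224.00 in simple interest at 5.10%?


Rearrange the simple interest formula for t:
I = P × r × t  ⇒  t = I / (P × r)
t = $1,224.00 / ($8,000.00 × 0.051)
t = 3

t = I/(P×r) = 3 years


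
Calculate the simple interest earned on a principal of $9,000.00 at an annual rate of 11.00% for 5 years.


Simple interest formula: I = P × r × t
I = $9,000.00 × 0.11 × 5
I = $4,950.00

I = P × r × t = $4,950.00


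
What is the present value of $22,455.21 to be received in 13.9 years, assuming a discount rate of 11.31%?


Present value formula: PV = FV / (1 + r)^t
PV = $22,455.21 / (1 + 0.1131)^13.9
PV = $22,455.21 / 4.434301
PV = $5,063.98

PV = FV / (1 + r)^t = $5,063.98


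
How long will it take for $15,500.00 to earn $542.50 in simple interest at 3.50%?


Rearrange the simple interest formula for t:
I = P × r × t  ⇒  t = I / (P × r)
t = $542.50 / ($15,500.00 × 0.035)
t = 1

t = I/(P×r) = 1 year


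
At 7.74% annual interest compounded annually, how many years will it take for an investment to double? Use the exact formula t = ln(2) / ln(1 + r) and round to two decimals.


Doubling condition: (1 + r)^t = 2
Take ln of both sides: t × ln(1 + r) = ln(2)
t = ln(2) / ln(1 + r)
t = 0.693147 / 0.074551
t = 9.30

t = ln(2) / ln(1 + r) = 9.30 years


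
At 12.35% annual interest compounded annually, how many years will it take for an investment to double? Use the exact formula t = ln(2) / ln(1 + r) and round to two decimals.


Doubling condition: (1 + r)^t = 2
Take ln of both sides: t × ln(1 + r) = ln(2)
t = ln(2) / ln(1 + r)
t = 0.693147 / 0.116449
t = 5.95

t = ln(2) / ln(1 + r) = 5.95 years


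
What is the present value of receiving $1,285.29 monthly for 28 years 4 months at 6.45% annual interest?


Present value of an ordinary annuity: PV = PMT × (1 − (1 + r)^(−n)) / r
Monthly rate r = 0.0645/12 = 0.005375, n = 340
PV = $1,285.29 × (1 − (1 + 0.0645/12)^(−340)) / (0.0645/12)
PV = $1,285.29 × 155.980643
PV = $200,480.36

PV = PMT × (1-(1+r)^(-n))/r = $200,480.36


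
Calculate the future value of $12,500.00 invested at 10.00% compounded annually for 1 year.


Compound interest formula: A = P(1 + r/n)^(nt)
A = $12,500.00 × (1 + 0.1/1)^(1 × 1)
Growth factor: (1 + 0.1/1)^1 = 1.100000
A = $12,500.00 × 1.100000
A = $13,750.00

A = P(1 + r/n)^(nt) = $13,750.00


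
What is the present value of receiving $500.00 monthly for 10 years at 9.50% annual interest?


Present value of an ordinary annuity: PV = PMT × (1 − (1 + r)^(−n)) / r
Monthly rate r = 0.095/12 ≈ 0.00791667, n = 120
PV = $500.00 × (1 − (1 + 0.095/12)^(−120)) / (0.095/12)
PV = $500.00 × 77.281211
PV = $38,640.61

PV = PMT × (1-(1+r)^(-n))/r = $38,640.61


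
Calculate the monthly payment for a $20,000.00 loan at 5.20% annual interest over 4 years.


Loan payment formula: PMT = PV × r / (1 − (1 + r)^(−n))
Monthly rate r = 0.052/12 ≈ 0.00433333, n = 48 months
Denominator: 1 − (1 + 0.052/12)^(−48) = 0.187428
PMT = $20,000.00 × (0.052/12) / 0.187428
PMT = $462.40 per month

PMT = PV × r / (1-(1+r)^(-n)) = $462.40/month


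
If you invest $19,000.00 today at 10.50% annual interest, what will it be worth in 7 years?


Future value formula: FV = PV × (1 + r)^t
FV = $19,000.00 × (1 + 0.105)^7
FV = $19,000.00 × 2.0115737
FV = $38,219.90

FV = PV × (1 + r)^t = $38,219.90


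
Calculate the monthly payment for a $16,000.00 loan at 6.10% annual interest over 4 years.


Loan payment formula: PMT = PV × r / (1 − (1 + r)^(−n))
Monthly rate r = 0.061/12 ≈ 0.00508333, n = 48 months
Denominator: 1 − (1 + 0.061/12)^(−48) = 0.216028
PMT = $16,000.00 × (0.061/12) / 0.216028
PMT = $376.49 per month

PMT = PV × r / (1-(1+r)^(-n)) = $376.49/month


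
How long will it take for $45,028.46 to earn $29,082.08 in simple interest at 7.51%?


Rearrange the simple interest formula for t:
I = P × r × t  ⇒  t = I / (P × r)
t = $29,082.08 / ($45,028.46 × 0.0751)
t = 8.6

t = I/(P×r) = 8.6 years


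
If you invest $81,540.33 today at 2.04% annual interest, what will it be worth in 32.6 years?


Future value formula: FV = PV × (1 + r)^t
FV = $81,540.33 × (1 + 0.0204)^32.6
FV = $81,540.33 × 1.9315976
FV = $157,503.11

FV = PV × (1 + r)^t = $157,503.11


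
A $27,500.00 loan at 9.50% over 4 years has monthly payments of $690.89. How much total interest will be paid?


Total paid over the life of the loan = PMT × n.
Total paid = $690.89 × 48 = $33,162.72
Total interest = total paid − principal = $33,162.72 − $27,500.00 = $5,662.72

Total interest = (PMT × n) - PV = $5,662.72


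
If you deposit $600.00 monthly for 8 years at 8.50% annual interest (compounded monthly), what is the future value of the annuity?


Future value of an ordinary annuity: FV = PMT × ((1 + r)^n − 1) / r
Monthly rate r = 0.085/12 ≈ 0.00708333, n = 96
FV = $600.00 × ((1 + 0.085/12)^96 − 1) / (0.085/12)
FV = $600.00 × 136.821455
FV = $82,092.87

FV = PMT × ((1+r)^n - 1)/r = $82,092.87


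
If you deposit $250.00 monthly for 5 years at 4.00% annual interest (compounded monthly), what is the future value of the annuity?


Future value of an ordinary annuity: FV = PMT × ((1 + r)^n − 1) / r
Monthly rate r = 0.04/12 ≈ 0.00333333, n = 60
FV = $250.00 × ((1 + 0.04/12)^60 − 1) / (0.04/12)
FV = $250.00 × 66.298978
FV = $16,574.74

FV = PMT × ((1+r)^n - 1)/r = $16,574.74


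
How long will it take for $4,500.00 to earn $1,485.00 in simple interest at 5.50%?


Rearrange the simple interest formula for t:
I = P × r × t  ⇒  t = I / (P × r)
t = $1,485.00 / ($4,500.00 × 0.055)
t = 6

t = I/(P×r) = 6 years


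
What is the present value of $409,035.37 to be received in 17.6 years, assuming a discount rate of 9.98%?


Present value formula: PV = FV / (1 + r)^t
PV = $409,035.37 / (1 + 0.0998)^17.6
PV = $409,035.37 / 5.334840
PV = $76,672.47

PV = FV / (1 + r)^t = $76,672.47


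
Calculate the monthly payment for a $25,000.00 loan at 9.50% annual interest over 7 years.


Loan payment formula: PMT = PV × r / (1 − (1 + r)^(−n))
Monthly rate r = 0.095/12 ≈ 0.00791667, n = 84 months
Denominator: 1 − (1 + 0.095/12)^(−84) = 0.484378
PMT = $25,000.00 × (0.095/12) / 0.484378
PMT = $408.60 per month

PMT = PV × r / (1-(1+r)^(-n)) = $408.60/month


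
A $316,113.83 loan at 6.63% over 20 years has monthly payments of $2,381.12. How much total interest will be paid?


Total paid over the life of the loan = PMT × n.
Total paid = $2,381.12 × 240 = $571,468.80
Total interest = total paid − principal = $571,468.80 − $316,113.83 = $255,354.97

Total interest = (PMT × n) - PV = $255,354.97


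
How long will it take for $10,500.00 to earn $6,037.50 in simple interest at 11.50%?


Rearrange the simple interest formula for t:
I = P × r × t  ⇒  t = I / (P × r)
t = $6,037.50 / ($10,500.00 × 0.115)
t = 5

t = I/(P×r) = 5 years


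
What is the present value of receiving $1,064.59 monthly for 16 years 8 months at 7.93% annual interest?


Present value of an ordinary annuity: PV = PMT × (1 − (1 + r)^(−n)) / r
Monthly rate r = 0.0793/12 ≈ 0.00660833, n = 200
PV = $1,064.59 × (1 − (1 + 0.0793/12)^(−200)) / (0.0793/12)
PV = $1,064.59 × 110.791550
PV = $117,947.58

PV = PMT × (1-(1+r)^(-n))/r = $117,947.58


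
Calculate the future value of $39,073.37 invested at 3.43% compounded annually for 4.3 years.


Compound interest formula: A = P(1 + r/n)^(nt)
A = $39,073.37 × (1 + 0.0343/1)^(1 × 4.3)
Growth factor: (1 + 0.0343/1)^4.3 = 1.1560592
A = $39,073.37 × 1.1560592
A = $45,171.13

A = P(1 + r/n)^(nt) = $45,171.13


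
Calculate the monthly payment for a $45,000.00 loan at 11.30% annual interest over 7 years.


Loan payment formula: PMT = PV × r / (1 − (1 + r)^(−n))
Monthly rate r = 0.113/12 ≈ 0.00941667, n = 84 months
Denominator: 1 − (1 + 0.113/12)^(−84) = 0.544928
PMT = $45,000.00 × (0.113/12) / 0.544928
PMT = $777.63 per month

PMT = PV × r / (1-(1+r)^(-n)) = $777.63/month


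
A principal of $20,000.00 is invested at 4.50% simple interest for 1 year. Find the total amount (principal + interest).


Total amount formula: A = P(1 + rt) = P + P·r·t
Interest: I = P × r × t = $20,000.00 × 0.045 × 1 = $900.00
A = P + I = $20,000.00 + $900.00 = $20,900.00

A = P + I = P(1 + rt) = $20,900.00


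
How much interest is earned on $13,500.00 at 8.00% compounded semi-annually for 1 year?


Compound interest earned = final amount − principal.
A = P(1 + r/n)^(nt) = $13,500.00 × (1 + 0.08/2)^(2 × 1) = $14,601.60
Interest = A − P = $14,601.60 − $13,500.00 = $1,101.60

Interest = A - P = $1,101.60


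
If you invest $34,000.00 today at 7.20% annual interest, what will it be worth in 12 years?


Future value formula: FV = PV × (1 + r)^t
FV = $34,000.00 × (1 + 0.072)^12
FV = $34,000.00 × 2.3032306
FV = $78,309.84

FV = PV × (1 + r)^t = $78,309.84


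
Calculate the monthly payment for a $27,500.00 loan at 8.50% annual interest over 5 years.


Loan payment formula: PMT = PV × r / (1 − (1 + r)^(−n))
Monthly rate r = 0.085/12 ≈ 0.00708333, n = 60 months
Denominator: 1 − (1 + 0.085/12)^(−60) = 0.345250
PMT = $27,500.00 × (0.085/12) / 0.345250
PMT = $564.20 per month

PMT = PV × r / (1-(1+r)^(-n)) = $564.20/month


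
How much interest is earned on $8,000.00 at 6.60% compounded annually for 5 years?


Compound interest earned = final amount − principal.
A = P(1 + r/n)^(nt) = $8,000.00 × (1 + 0.066/1)^(1 × 5) = $11,012.25
Interest = A − P = $11,012.25 − $8,000.00 = $3,012.25

Interest = A - P = $3,012.25


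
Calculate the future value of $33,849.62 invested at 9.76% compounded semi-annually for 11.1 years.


Compound interest formula: A = P(1 + r/n)^(nt)
A = $33,849.62 × (1 + 0.0976/2)^(2 × 11.1)
Growth factor: (1 + 0.0976/2)^22.2 = 2.8799004
A = $33,849.62 × 2.8799004
A = $97,483.53

A = P(1 + r/n)^(nt) = $97,483.53


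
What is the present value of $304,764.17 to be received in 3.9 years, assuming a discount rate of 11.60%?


Present value formula: PV = FV / (1 + r)^t
PV = $304,764.17 / (1 + 0.116)^3.9
PV = $304,764.17 / 1.5342296
PV = $198,643.13

PV = FV / (1 + r)^t = $198,643.13


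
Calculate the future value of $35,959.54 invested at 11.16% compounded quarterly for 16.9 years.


Compound interest formula: A = P(1 + r/n)^(nt)
A = $35,959.54 × (1 + 0.1116/4)^(4 × 16.9)
Growth factor: (1 + 0.1116/4)^67.6 = 6.425080
A = $35,959.54 × 6.425080
A = $231,042.92

A = P(1 + r/n)^(nt) = $231,042.92


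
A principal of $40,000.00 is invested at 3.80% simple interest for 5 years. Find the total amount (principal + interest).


Total amount formula: A = P(1 + rt) = P + P·r·t
Interest: I = P × r × t = $40,000.00 × 0.038 × 5 = $7,600.00
A = P + I = $40,000.00 + $7,600.00 = $47,600.00

A = P + I = P(1 + rt) = $47,600.00


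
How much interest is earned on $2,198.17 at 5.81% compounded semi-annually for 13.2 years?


Compound interest earned = final amount − principal.
A = P(1 + r/n)^(nt) = $2,198.17 × (1 + 0.0581/2)^(2 × 13.2) = $4,681.49
Interest = A − P = $4,681.49 − $2,198.17 = $2,483.32

Interest = A - P = $2,483.32


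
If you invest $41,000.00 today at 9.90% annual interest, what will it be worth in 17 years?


Future value formula: FV = PV × (1 + r)^t
FV = $41,000.00 × (1 + 0.099)^17
FV = $41,000.00 × 4.9769213
FV = $204,053.77

FV = PV × (1 + r)^t = $204,053.77


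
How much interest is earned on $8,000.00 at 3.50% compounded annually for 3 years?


Compound interest earned = final amount − principal.
A = P(1 + r/n)^(nt) = $8,000.00 × (1 + 0.035/1)^(1 × 3) = $8,869.74
Interest = A − P = $8,869.74 − $8,000.00 = $869.74

Interest = A - P = $869.74


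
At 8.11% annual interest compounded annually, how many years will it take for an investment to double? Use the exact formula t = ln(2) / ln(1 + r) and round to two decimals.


Doubling condition: (1 + r)^t = 2
Take ln of both sides: t × ln(1 + r) = ln(2)
t = ln(2) / ln(1 + r)
t = 0.693147 / 0.077979
t = 8.89

t = ln(2) / ln(1 + r) = 8.89 years


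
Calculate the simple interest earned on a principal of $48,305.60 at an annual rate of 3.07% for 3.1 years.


Simple interest formula: I = P × r × t
I = $48,305.60 × 0.0307 × 3.1
I = $4,597.24

I = P × r × t = $4,597.24


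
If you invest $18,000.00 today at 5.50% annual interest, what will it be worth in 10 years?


Future value formula: FV = PV × (1 + r)^t
FV = $18,000.00 × (1 + 0.055)^10
FV = $18,000.00 × 1.7081445
FV = $30,746.60

FV = PV × (1 + r)^t = $30,746.60


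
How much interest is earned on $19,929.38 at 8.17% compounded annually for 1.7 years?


Compound interest earned = final amount − principal.
A = P(1 + r/n)^(nt) = $19,929.38 × (1 + 0.0817/1)^(1 × 1.7) = $22,775.89
Interest = A − P = $22,775.89 − $19,929.38 = $2,846.51

Interest = A - P = $2,846.51


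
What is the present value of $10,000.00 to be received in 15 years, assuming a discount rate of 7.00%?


Present value formula: PV = FV / (1 + r)^t
PV = $10,000.00 / (1 + 0.07)^15
PV = $10,000.00 / 2.759032
PV = $3,624.46

PV = FV / (1 + r)^t = $3,624.46


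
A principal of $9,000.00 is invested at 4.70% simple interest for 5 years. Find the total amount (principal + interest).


Total amount formula: A = P(1 + rt) = P + P·r·t
Interest: I = P × r × t = $9,000.00 × 0.047 × 5 = $2,115.00
A = P + I = $9,000.00 + $2,115.00 = $11,115.00

A = P + I = P(1 + rt) = $11,115.00


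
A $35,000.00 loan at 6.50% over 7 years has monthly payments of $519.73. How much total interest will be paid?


Total paid over the life of the loan = PMT × n.
Total paid = $519.73 × 84 = $43,657.32
Total interest = total paid − principal = $43,657.32 − $35,000.00 = $8,657.32

Total interest = (PMT × n) - PV = $8,657.32


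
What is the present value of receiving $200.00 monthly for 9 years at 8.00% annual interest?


Present value of an ordinary annuity: PV = PMT × (1 − (1 + r)^(−n)) / r
Monthly rate r = 0.08/12 ≈ 0.00666667, n = 108
PV = $200.00 × (1 − (1 + 0.08/12)^(−108)) / (0.08/12)
PV = $200.00 × 76.812497
PV = $15,362.50

PV = PMT × (1-(1+r)^(-n))/r = $15,362.50


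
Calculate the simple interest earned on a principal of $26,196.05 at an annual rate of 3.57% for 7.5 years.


Simple interest formula: I = P × r × t
I = $26,196.05 × 0.0357 × 7.5
I = $7,013.99

I = P × r × t = $7,013.99


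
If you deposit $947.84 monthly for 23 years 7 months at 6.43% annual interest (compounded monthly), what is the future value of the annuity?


Future value of an ordinary annuity: FV = PMT × ((1 + r)^n − 1) / r
Monthly rate r = 0.0643/12 ≈ 0.00535833, n = 283
FV = $947.84 × ((1 + 0.0643/12)^283 − 1) / (0.0643/12)
FV = $947.84 × 660.172973
FV = $625,738.35

FV = PMT × ((1+r)^n - 1)/r = $625,738.35


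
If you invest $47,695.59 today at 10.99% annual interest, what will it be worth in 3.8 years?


Future value formula: FV = PV × (1 + r)^t
FV = $47,695.59 × (1 + 0.1099)^3.8
FV = $47,695.59 × 1.4862047
FV = $70,885.41

FV = PV × (1 + r)^t = $70,885.41


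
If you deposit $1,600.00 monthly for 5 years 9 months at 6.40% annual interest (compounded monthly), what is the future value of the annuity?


Future value of an ordinary annuity: FV = PMT × ((1 + r)^n − 1) / r
Monthly rate r = 0.064/12 ≈ 0.00533333, n = 69
FV = $1,600.00 × ((1 + 0.064/12)^69 − 1) / (0.064/12)
FV = $1,600.00 × 83.143102
FV = $133,028.96

FV = PMT × ((1+r)^n - 1)/r = $133,028.96


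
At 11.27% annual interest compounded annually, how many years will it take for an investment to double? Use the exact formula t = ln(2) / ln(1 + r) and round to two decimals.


Doubling condition: (1 + r)^t = 2
Take ln of both sides: t × ln(1 + r) = ln(2)
t = ln(2) / ln(1 + r)
t = 0.693147 / 0.106789
t = 6.49

t = ln(2) / ln(1 + r) = 6.49 years


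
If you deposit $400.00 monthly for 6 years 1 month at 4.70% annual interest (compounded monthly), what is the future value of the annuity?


Future value of an ordinary annuity: FV = PMT × ((1 + r)^n − 1) / r
Monthly rate r = 0.047/12 ≈ 0.00391667, n = 73
FV = $400.00 × ((1 + 0.047/12)^73 − 1) / (0.047/12)
FV = $400.00 × 84.316197
FV = $33,726.48

FV = PMT × ((1+r)^n - 1)/r = $33,726.48


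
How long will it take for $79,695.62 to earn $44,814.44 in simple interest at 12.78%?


Rearrange the simple interest formula for t:
I = P × r × t  ⇒  t = I / (P × r)
t = $44,814.44 / ($79,695.62 × 0.1278)
t = 4.4

t = I/(P×r) = 4.4 years


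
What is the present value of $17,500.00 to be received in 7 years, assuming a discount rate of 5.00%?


Present value formula: PV = FV / (1 + r)^t
PV = $17,500.00 / (1 + 0.05)^7
PV = $17,500.00 / 1.4071004
PV = $12,436.92

PV = FV / (1 + r)^t = $12,436.92


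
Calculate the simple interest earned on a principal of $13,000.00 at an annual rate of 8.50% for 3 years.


Simple interest formula: I = P × r × t
I = $13,000.00 × 0.085 × 3
I = $3,315.00

I = P × r × t = $3,315.00


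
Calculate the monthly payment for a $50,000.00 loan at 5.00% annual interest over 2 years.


Loan payment formula: PMT = PV × r / (1 − (1 + r)^(−n))
Monthly rate r = 0.05/12 ≈ 0.00416667, n = 24 months
Denominator: 1 − (1 + 0.05/12)^(−24) = 0.0949746
PMT = $50,000.00 × (0.05/12) / 0.0949746
PMT = $2,193.57 per month

PMT = PV × r / (1-(1+r)^(-n)) = $2,193.57/month


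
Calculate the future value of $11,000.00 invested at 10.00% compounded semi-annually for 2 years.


Compound interest formula: A = P(1 + r/n)^(nt)
A = $11,000.00 × (1 + 0.1/2)^(2 × 2)
Growth factor: (1 + 0.1/2)^4 = 1.215506
A = $11,000.00 × 1.215506
A = $13,370.57

A = P(1 + r/n)^(nt) = $13,370.57


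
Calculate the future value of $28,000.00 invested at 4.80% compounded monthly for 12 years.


Compound interest formula: A = P(1 + r/n)^(nt)
A = $28,000.00 × (1 + 0.048/12)^(12 × 12)
Growth factor: (1 + 0.048/12)^144 = 1.77686587
A = $28,000.00 × 1.77686587
A = $49,752.24

A = P(1 + r/n)^(nt) = $49,752.24


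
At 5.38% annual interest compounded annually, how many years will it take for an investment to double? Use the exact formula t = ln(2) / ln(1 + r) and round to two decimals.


Doubling condition: (1 + r)^t = 2
Take ln of both sides: t × ln(1 + r) = ln(2)
t = ln(2) / ln(1 + r)
t = 0.693147 / 0.052403
t = 13.23

t = ln(2) / ln(1 + r) = 13.23 years


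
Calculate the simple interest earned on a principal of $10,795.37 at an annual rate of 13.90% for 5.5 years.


Simple interest formula: I = P × r × t
I = $10,795.37 × 0.139 × 5.5
I = $8,253.06

I = P × r × t = $8,253.06


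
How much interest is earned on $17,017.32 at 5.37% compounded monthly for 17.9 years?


Compound interest earned = final amount − principal.
A = P(1 + r/n)^(nt) = $17,017.32 × (1 + 0.0537/12)^(12 × 17.9) = $44,403.46
Interest = A − P = $44,403.46 − $17,017.32 = $27,386.14

Interest = A - P = $27,386.14


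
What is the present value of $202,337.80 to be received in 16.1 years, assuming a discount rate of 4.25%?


Present value formula: PV = FV / (1 + r)^t
PV = $202,337.80 / (1 + 0.0425)^16.1
PV = $202,337.80 / 1.9544503
PV = $103,526.71

PV = FV / (1 + r)^t = $103,526.71


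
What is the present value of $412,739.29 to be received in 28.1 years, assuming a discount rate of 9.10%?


Present value formula: PV = FV / (1 + r)^t
PV = $412,739.29 / (1 + 0.091)^28.1
PV = $412,739.29 / 11.557808
PV = $35,710.86

PV = FV / (1 + r)^t = $35,710.86


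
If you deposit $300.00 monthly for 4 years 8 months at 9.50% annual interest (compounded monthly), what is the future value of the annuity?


Future value of an ordinary annuity: FV = PMT × ((1 + r)^n − 1) / r
Monthly rate r = 0.095/12 ≈ 0.00791667, n = 56
FV = $300.00 × ((1 + 0.095/12)^56 − 1) / (0.095/12)
FV = $300.00 × 70.127290
FV = $21,038.19

FV = PMT × ((1+r)^n - 1)/r = $21,038.19


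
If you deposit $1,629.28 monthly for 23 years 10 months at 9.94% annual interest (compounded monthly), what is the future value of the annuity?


Future value of an ordinary annuity: FV = PMT × ((1 + r)^n − 1) / r
Monthly rate r = 0.0994/12 ≈ 0.00828333, n = 286
FV = $1,629.28 × ((1 + 0.0994/12)^286 − 1) / (0.0994/12)
FV = $1,629.28 × 1156.935260
FV = $1,884,971.48

FV = PMT × ((1+r)^n - 1)/r = $1,884,971.48


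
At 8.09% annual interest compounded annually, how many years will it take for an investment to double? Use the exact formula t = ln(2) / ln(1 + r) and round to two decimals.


Doubling condition: (1 + r)^t = 2
Take ln of both sides: t × ln(1 + r) = ln(2)
t = ln(2) / ln(1 + r)
t = 0.693147 / 0.077794
t = 8.91

t = ln(2) / ln(1 + r) = 8.91 years


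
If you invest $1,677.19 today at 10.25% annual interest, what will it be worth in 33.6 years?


Future value formula: FV = PV × (1 + r)^t
FV = $1,677.19 × (1 + 0.1025)^33.6
FV = $1,677.19 × 26.541221
FV = $44,514.67

FV = PV × (1 + r)^t = $44,514.67


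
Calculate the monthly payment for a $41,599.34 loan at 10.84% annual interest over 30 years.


Loan payment formula: PMT = PV × r / (1 − (1 + r)^(−n))
Monthly rate r = 0.1084/12 ≈ 0.00903333, n = 360 months
Denominator: 1 − (1 + 0.1084/12)^(−360) = 0.960734
PMT = $41,599.34 × (0.1084/12) / 0.960734
PMT = $391.14 per month

PMT = PV × r / (1-(1+r)^(-n)) = $391.14/month


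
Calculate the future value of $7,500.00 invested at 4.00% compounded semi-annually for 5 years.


Compound interest formula: A = P(1 + r/n)^(nt)
A = $7,500.00 × (1 + 0.04/2)^(2 × 5)
Growth factor: (1 + 0.04/2)^10 = 1.2189944
A = $7,500.00 × 1.2189944
A = $9,142.46

A = P(1 + r/n)^(nt) = $9,142.46


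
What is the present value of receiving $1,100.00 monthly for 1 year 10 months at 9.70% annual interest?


Present value of an ordinary annuity: PV = PMT × (1 − (1 + r)^(−n)) / r
Monthly rate r = 0.097/12 ≈ 0.00808333, n = 22
PV = $1,100.00 × (1 − (1 + 0.097/12)^(−22)) / (0.097/12)
PV = $1,100.00 × 20.080755
PV = $22,088.83

PV = PMT × (1-(1+r)^(-n))/r = $22,088.83


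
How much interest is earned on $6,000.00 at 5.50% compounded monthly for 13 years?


Compound interest earned = final amount − principal.
A = P(1 + r/n)^(nt) = $6,000.00 × (1 + 0.055/12)^(12 × 13) = $12,245.10
Interest = A − P = $12,245.10 − $6,000.00 = $6,245.10

Interest = A - P = $6,245.10


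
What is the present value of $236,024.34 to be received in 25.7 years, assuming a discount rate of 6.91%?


Present value formula: PV = FV / (1 + r)^t
PV = $236,024.34 / (1 + 0.0691)^25.7
PV = $236,024.34 / 5.568921
PV = $42,382.42

PV = FV / (1 + r)^t = $42,382.42


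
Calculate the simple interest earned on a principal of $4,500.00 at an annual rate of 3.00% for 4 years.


Simple interest formula: I = P × r × t
I = $4,500.00 × 0.03 × 4
I = $540.00

I = P × r × t = $540.00


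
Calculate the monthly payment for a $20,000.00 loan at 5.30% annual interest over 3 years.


Loan payment formula: PMT = PV × r / (1 − (1 + r)^(−n))
Monthly rate r = 0.053/12 ≈ 0.00441667, n = 36 months
Denominator: 1 − (1 + 0.053/12)^(−36) = 0.146705
PMT = $20,000.00 × (0.053/12) / 0.146705
PMT = $602.12 per month

PMT = PV × r / (1-(1+r)^(-n)) = $602.12/month


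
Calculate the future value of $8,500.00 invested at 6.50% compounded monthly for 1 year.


Compound interest formula: A = P(1 + r/n)^(nt)
A = $8,500.00 × (1 + 0.065/12)^(12 × 1)
Growth factor: (1 + 0.065/12)^12 = 1.066972
A = $8,500.00 × 1.066972
A = $9,069.26

A = P(1 + r/n)^(nt) = $9,069.26


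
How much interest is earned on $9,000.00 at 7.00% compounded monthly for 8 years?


Compound interest earned = final amount − principal.
A = P(1 + r/n)^(nt) = $9,000.00 × (1 + 0.07/12)^(12 × 8) = $15,730.44
Interest = A − P = $15,730.44 − $9,000.00 = $6,730.44

Interest = A - P = $6,730.44


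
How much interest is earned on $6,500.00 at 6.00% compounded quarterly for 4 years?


Compound interest earned = final amount − principal.
A = P(1 + r/n)^(nt) = $6,500.00 × (1 + 0.06/4)^(4 × 4) = $8,248.41
Interest = A − P = $8,248.41 − $6,500.00 = $1,748.41

Interest = A - P = $1,748.41


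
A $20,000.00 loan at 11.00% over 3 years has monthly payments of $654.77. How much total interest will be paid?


Total paid over the life of the loan = PMT × n.
Total paid = $654.77 × 36 = $23,571.72
Total interest = total paid − principal = $23,571.72 − $20,000.00 = $3,571.72

Total interest = (PMT × n) - PV = $3,571.72


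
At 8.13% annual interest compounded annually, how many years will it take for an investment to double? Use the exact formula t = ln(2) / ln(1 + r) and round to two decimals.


Doubling condition: (1 + r)^t = 2
Take ln of both sides: t × ln(1 + r) = ln(2)
t = ln(2) / ln(1 + r)
t = 0.693147 / 0.078164
t = 8.87

t = ln(2) / ln(1 + r) = 8.87 years


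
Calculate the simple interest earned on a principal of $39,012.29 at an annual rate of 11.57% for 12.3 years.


Simple interest formula: I = P × r × t
I = $39,012.29 × 0.1157 × 12.3
I = $55,518.78

I = P × r × t = $55,518.78


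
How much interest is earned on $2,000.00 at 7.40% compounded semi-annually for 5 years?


Compound interest earned = final amount − principal.
A = P(1 + r/n)^(nt) = $2,000.00 × (1 + 0.074/2)^(2 × 5) = $2,876.19
Interest = A − P = $2,876.19 − $2,000.00 = $876.19

Interest = A - P = $876.19


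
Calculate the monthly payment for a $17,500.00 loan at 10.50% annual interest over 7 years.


Loan payment formula: PMT = PV × r / (1 − (1 + r)^(−n))
Monthly rate r = 0.105/12 = 0.00875, n = 84 months
Denominator: 1 − (1 + 0.105/12)^(−84) = 0.518959
PMT = $17,500.00 × (0.105/12) / 0.518959
PMT = $295.06 per month

PMT = PV × r / (1-(1+r)^(-n)) = $295.06/month


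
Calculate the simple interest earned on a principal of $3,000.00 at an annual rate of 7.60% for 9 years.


Simple interest formula: I = P × r × t
I = $3,000.00 × 0.076 × 9
I = $2,052.00

I = P × r × t = $2,052.00


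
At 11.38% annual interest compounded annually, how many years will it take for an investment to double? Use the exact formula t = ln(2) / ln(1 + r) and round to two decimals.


Doubling condition: (1 + r)^t = 2
Take ln of both sides: t × ln(1 + r) = ln(2)
t = ln(2) / ln(1 + r)
t = 0.693147 / 0.107778
t = 6.43

t = ln(2) / ln(1 + r) = 6.43 years


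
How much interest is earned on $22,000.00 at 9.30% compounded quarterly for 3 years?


Compound interest earned = final amount − principal.
A = P(1 + r/n)^(nt) = $22,000.00 × (1 + 0.093/4)^(4 × 3) = $28,987.03
Interest = A − P = $28,987.03 − $22,000.00 = $6,987.03

Interest = A - P = $6,987.03


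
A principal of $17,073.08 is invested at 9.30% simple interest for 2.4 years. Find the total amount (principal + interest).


Total amount formula: A = P(1 + rt) = P + P·r·t
Interest: I = P × r × t = $17,073.08 × 0.093 × 2.4 = $3,810.71
A = P + I = $17,073.08 + $3,810.71 = $20,883.79

A = P + I = P(1 + rt) = $20,883.79


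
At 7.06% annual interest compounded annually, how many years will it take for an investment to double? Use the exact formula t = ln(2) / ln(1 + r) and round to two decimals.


Doubling condition: (1 + r)^t = 2
Take ln of both sides: t × ln(1 + r) = ln(2)
t = ln(2) / ln(1 + r)
t = 0.693147 / 0.068219
t = 10.16

t = ln(2) / ln(1 + r) = 10.16 years


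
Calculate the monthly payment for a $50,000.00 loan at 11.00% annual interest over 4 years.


Loan payment formula: PMT = PV × r / (1 − (1 + r)^(−n))
Monthly rate r = 0.11/12 ≈ 0.00916667, n = 48 months
Denominator: 1 − (1 + 0.11/12)^(−48) = 0.354671
PMT = $50,000.00 × (0.11/12) / 0.354671
PMT = $1,292.28 per month

PMT = PV × r / (1-(1+r)^(-n)) = $1,292.28/month


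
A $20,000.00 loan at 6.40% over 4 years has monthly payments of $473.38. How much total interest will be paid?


Total paid over the life of the loan = PMT × n.
Total paid = $473.38 × 48 = $22,722.24
Total interest = total paid − principal = $22,722.24 − $20,000.00 = $2,722.24

Total interest = (PMT × n) - PV = $2,722.24


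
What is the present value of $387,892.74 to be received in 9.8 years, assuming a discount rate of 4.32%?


Present value formula: PV = FV / (1 + r)^t
PV = $387,892.74 / (1 + 0.0432)^9.8
PV = $387,892.74 / 1.5135692
PV = $256,276.85

PV = FV / (1 + r)^t = $256,276.85


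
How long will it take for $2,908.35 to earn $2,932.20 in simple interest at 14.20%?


Rearrange the simple interest formula for t:
I = P × r × t  ⇒  t = I / (P × r)
t = $2,932.20 / ($2,908.35 × 0.142)
t = 7.1

t = I/(P×r) = 7.1 years


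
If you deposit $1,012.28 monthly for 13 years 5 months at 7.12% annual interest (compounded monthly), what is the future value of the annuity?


Future value of an ordinary annuity: FV = PMT × ((1 + r)^n − 1) / r
Monthly rate r = 0.0712/12 ≈ 0.00593333, n = 161
FV = $1,012.28 × ((1 + 0.0712/12)^161 − 1) / (0.0712/12)
FV = $1,012.28 × 268.320762
FV = $271,615.74

FV = PMT × ((1+r)^n - 1)/r = $271,615.74


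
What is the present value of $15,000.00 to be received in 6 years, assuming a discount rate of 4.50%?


Present value formula: PV = FV / (1 + r)^t
PV = $15,000.00 / (1 + 0.045)^6
PV = $15,000.00 / 1.302260
PV = $11,518.44

PV = FV / (1 + r)^t = $11,518.44


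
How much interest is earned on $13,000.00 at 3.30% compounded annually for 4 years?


Compound interest earned = final amount − principal.
A = P(1 + r/n)^(nt) = $13,000.00 × (1 + 0.033/1)^(1 × 4) = $14,802.83
Interest = A − P = $14,802.83 − $13,000.00 = $1,802.83

Interest = A - P = $1,802.83


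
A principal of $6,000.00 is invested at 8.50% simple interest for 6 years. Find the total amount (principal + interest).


Total amount formula: A = P(1 + rt) = P + P·r·t
Interest: I = P × r × t = $6,000.00 × 0.085 × 6 = $3,060.00
A = P + I = $6,000.00 + $3,060.00 = $9,060.00

A = P + I = P(1 + rt) = $9,060.00


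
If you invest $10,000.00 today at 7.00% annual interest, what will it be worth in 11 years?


Future value formula: FV = PV × (1 + r)^t
FV = $10,000.00 × (1 + 0.07)^11
FV = $10,000.00 × 2.104852
FV = $21,048.52

FV = PV × (1 + r)^t = $21,048.52


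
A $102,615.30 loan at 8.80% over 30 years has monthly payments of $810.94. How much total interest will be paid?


Total paid over the life of the loan = PMT × n.
Total paid = $810.94 × 360 = $291,938.40
Total interest = total paid − principal = $291,938.40 − $102,615.30 = $189,323.10

Total interest = (PMT × n) - PV = $189,323.10


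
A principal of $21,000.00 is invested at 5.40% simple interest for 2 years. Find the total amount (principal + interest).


Total amount formula: A = P(1 + rt) = P + P·r·t
Interest: I = P × r × t = $21,000.00 × 0.054 × 2 = $2,268.00
A = P + I = $21,000.00 + $2,268.00 = $23,268.00

A = P + I = P(1 + rt) = $23,268.00


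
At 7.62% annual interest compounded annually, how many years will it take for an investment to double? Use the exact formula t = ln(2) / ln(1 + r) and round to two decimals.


Doubling condition: (1 + r)^t = 2
Take ln of both sides: t × ln(1 + r) = ln(2)
t = ln(2) / ln(1 + r)
t = 0.693147 / 0.073436
t = 9.44

t = ln(2) / ln(1 + r) = 9.44 years


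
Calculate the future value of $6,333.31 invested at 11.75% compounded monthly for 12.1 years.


Compound interest formula: A = P(1 + r/n)^(nt)
A = $6,333.31 × (1 + 0.1175/12)^(12 × 12.1)
Growth factor: (1 + 0.1175/12)^145.2 = 4.115805
A = $6,333.31 × 4.115805
A = $26,066.67

A = P(1 + r/n)^(nt) = $26,066.67


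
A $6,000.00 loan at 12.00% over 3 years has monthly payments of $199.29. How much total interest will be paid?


Total paid over the life of the loan = PMT × n.
Total paid = $199.29 × 36 = $7,174.44
Total interest = total paid − principal = $7,174.44 − $6,000.00 = $1,174.44

Total interest = (PMT × n) - PV = $1,174.44


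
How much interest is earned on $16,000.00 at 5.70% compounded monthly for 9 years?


Compound interest earned = final amount − principal.
A = P(1 + r/n)^(nt) = $16,000.00 × (1 + 0.057/12)^(12 × 9) = $26,692.27
Interest = A − P = $26,692.27 − $16,000.00 = $10,692.27

Interest = A - P = $10,692.27


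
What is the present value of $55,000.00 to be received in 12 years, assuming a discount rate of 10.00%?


Present value formula: PV = FV / (1 + r)^t
PV = $55,000.00 / (1 + 0.1)^12
PV = $55,000.00 / 3.1384284
PV = $17,524.69

PV = FV / (1 + r)^t = $17,524.69


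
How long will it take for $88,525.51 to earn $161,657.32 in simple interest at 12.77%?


Rearrange the simple interest formula for t:
I = P × r × t  ⇒  t = I / (P × r)
t = $161,657.32 / ($88,525.51 × 0.1277)
t = 14.3

t = I/(P×r) = 14.3 years


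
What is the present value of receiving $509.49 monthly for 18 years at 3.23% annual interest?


Present value of an ordinary annuity: PV = PMT × (1 − (1 + r)^(−n)) / r
Monthly rate r = 0.0323/12 ≈ 0.00269167, n = 216
PV = $509.49 × (1 − (1 + 0.0323/12)^(−216)) / (0.0323/12)
PV = $509.49 × 163.633956
PV = $83,369.86

PV = PMT × (1-(1+r)^(-n))/r = $83,369.86


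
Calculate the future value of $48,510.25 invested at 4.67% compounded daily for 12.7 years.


Compound interest formula: A = P(1 + r/n)^(nt)
A = $48,510.25 × (1 + 0.0467/365)^(365 × 12.7)
Growth factor: (1 + 0.0467/365)^4635.5 = 1.8095027
A = $48,510.25 × 1.8095027
A = $87,779.43

A = P(1 + r/n)^(nt) = $87,779.43


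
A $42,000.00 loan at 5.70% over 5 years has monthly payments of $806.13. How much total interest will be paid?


Total paid over the life of the loan = PMT × n.
Total paid = $806.13 × 60 = $48,367.80
Total interest = total paid − principal = $48,367.80 − $42,000.00 = $6,367.80

Total interest = (PMT × n) - PV = $6,367.80


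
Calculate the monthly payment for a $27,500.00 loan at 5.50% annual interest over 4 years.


Loan payment formula: PMT = PV × r / (1 − (1 + r)^(−n))
Monthly rate r = 0.055/12 ≈ 0.00458333, n = 48 months
Denominator: 1 − (1 + 0.055/12)^(−48) = 0.197078
PMT = $27,500.00 × (0.055/12) / 0.197078
PMT = $639.55 per month

PMT = PV × r / (1-(1+r)^(-n)) = $639.55/month


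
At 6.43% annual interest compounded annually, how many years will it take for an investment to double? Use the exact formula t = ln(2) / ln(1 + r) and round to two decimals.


Doubling condition: (1 + r)^t = 2
Take ln of both sides: t × ln(1 + r) = ln(2)
t = ln(2) / ln(1 + r)
t = 0.693147 / 0.062317
t = 11.12

t = ln(2) / ln(1 + r) = 11.12 years


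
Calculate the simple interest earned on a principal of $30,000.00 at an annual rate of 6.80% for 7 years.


Simple interest formula: I = P × r × t
I = $30,000.00 × 0.068 × 7
I = $14,280.00

I = P × r × t = $14,280.00


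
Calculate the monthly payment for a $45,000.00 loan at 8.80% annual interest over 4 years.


Loan payment formula: PMT = PV × r / (1 − (1 + r)^(−n))
Monthly rate r = 0.088/12 ≈ 0.00733333, n = 48 months
Denominator: 1 − (1 + 0.088/12)^(−48) = 0.295816
PMT = $45,000.00 × (0.088/12) / 0.295816
PMT = $1,115.56 per month

PMT = PV × r / (1-(1+r)^(-n)) = $1,115.56/month


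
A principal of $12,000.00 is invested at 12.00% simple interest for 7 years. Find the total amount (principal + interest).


Total amount formula: A = P(1 + rt) = P + P·r·t
Interest: I = P × r × t = $12,000.00 × 0.12 × 7 = $10,080.00
A = P + I = $12,000.00 + $10,080.00 = $22,080.00

A = P + I = P(1 + rt) = $22,080.00
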